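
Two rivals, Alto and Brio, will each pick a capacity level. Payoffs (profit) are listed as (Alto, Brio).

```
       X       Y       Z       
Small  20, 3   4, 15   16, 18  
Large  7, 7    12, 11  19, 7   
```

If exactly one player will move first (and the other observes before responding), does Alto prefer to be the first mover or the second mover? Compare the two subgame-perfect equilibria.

If Alto leads: Brio's best replies are Small→Z, Large→Y; Alto's induced payoffs 16, 12; outcome (Small, Z), payoffs (16, 18).
If Brio leads: Alto's best replies are X→Small, Y→Large, Z→Large; Brio's induced payoffs 3, 11, 7; outcome (Large, Y), payoffs (12, 11).
Alto gets 16 moving first and 12 moving second, so Alto prefers to move first.

first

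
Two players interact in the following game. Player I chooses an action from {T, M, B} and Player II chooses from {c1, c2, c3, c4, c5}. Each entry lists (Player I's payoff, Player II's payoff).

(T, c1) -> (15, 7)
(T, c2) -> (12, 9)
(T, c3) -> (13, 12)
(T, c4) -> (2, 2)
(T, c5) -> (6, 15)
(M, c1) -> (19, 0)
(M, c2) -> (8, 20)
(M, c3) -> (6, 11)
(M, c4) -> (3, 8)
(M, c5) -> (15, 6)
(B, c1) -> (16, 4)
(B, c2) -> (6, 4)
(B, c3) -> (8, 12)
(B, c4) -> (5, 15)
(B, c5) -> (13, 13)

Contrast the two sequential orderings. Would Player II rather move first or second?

second

If Player I leads: Player II's best replies are T→c5, M→c2, B→c4; Player I's induced payoffs 6, 8, 5; outcome (M, c2), payoffs (8, 20).
If Player II leads: Player I's best replies are c1→M, c2→T, c3→T, c4→B, c5→M; Player II's induced payoffs 0, 9, 12, 15, 6; outcome (B, c4), payoffs (5, 15).
Player II gets 15 moving first and 20 moving second, so Player II prefers to move second.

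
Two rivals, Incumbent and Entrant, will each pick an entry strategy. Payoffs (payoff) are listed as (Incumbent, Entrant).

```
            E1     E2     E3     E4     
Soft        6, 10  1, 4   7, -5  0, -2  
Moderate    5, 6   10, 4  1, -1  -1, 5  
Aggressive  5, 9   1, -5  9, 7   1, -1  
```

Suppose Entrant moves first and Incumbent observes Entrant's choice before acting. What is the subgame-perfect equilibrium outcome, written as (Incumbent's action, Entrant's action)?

Solve by backward induction (Entrant leads).
- E1: BR = Soft, leader payoff 10.
- E2: BR = Moderate, leader payoff 4.
- E3: BR = Aggressive, leader payoff 7.
- E4: BR = Aggressive, leader payoff -1.
Maximizing over 10, 4, 7, -1, Entrant chooses E1. Subgame-perfect outcome: (Soft, E1) with payoffs (6, 10).

(Soft, E1)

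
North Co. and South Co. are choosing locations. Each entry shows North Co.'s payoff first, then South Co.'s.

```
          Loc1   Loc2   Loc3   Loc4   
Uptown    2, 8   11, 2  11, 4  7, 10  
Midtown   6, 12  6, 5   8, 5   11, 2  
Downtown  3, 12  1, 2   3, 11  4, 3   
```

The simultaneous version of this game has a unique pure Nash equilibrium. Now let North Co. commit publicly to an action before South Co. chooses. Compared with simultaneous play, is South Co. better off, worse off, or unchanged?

worse off

Backward induction with North Co. moving first.
- Uptown: BR = Loc4, leader payoff 7.
- Midtown: BR = Loc1, leader payoff 6.
- Downtown: BR = Loc1, leader payoff 3.
North Co.'s induced payoffs are 7, 6, 3, so North Co. commits to Uptown. Subgame-perfect outcome: (Uptown, Loc4) with payoffs (7, 10).
Under simultaneous play:
North Co.'s best replies: Loc1→Midtown; Loc2→Uptown; Loc3→Uptown; Loc4→Midtown.
South Co.'s best replies: Uptown→Loc4; Midtown→Loc1; Downtown→Loc1.
The unique mutual best reply is (Midtown, Loc1), giving (6, 12).
South Co. earns 10 sequentially versus 12 at the Nash outcome: worse off.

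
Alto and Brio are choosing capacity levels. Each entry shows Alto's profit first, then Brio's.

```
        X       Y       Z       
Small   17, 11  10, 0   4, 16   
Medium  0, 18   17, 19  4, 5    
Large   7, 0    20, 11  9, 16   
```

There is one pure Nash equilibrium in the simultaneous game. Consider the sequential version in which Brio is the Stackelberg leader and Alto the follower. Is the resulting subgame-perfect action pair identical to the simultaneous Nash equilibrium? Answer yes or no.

yes

Work backward from Alto's decision.
- X → Alto plays Small (best of 17, 0, 7); Brio gets 11.
- Y → Alto plays Large (best of 10, 17, 20); Brio gets 11.
- Z → Alto plays Large (best of 4, 4, 9); Brio gets 16.
Among 11, 11, 16, the best is 16 at Z. Subgame-perfect outcome: (Large, Z) with payoffs (9, 16).
Now find the simultaneous Nash equilibrium.
Alto's best replies: X→Small; Y→Large; Z→Large.
Brio's best replies: Small→Z; Medium→Y; Large→Z.
The unique mutual best reply is (Large, Z), giving (9, 16).
Sequential outcome (Large, Z) coincides with the Nash profile (Large, Z).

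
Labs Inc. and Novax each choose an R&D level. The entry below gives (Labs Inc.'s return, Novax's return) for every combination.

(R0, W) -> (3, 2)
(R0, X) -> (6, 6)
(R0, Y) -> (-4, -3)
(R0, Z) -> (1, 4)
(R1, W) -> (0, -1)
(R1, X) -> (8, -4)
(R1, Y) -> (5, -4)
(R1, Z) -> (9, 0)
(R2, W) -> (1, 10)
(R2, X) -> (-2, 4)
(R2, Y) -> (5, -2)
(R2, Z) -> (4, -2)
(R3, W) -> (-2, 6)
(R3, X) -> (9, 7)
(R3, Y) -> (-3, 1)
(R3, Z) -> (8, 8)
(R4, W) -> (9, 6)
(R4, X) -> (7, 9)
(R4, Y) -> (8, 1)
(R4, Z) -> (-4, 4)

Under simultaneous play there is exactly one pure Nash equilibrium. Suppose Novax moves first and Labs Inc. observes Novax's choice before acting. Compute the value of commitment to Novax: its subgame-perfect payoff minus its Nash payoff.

7

Work backward from Labs Inc.'s decision.
- W: Labs Inc. compares 3, 0, 1, -2, 9 and picks R4; Novax would get 6.
- X: Labs Inc. compares 6, 8, -2, 9, 7 and picks R3; Novax would get 7.
- Y: Labs Inc. compares -4, 5, 5, -3, 8 and picks R4; Novax would get 1.
- Z: Labs Inc. compares 1, 9, 4, 8, -4 and picks R1; Novax would get 0.
Among 6, 7, 1, 0, the best is 7 at X. Subgame-perfect outcome: (R3, X) with payoffs (9, 7).
For the simultaneous game, intersect best replies.
Labs Inc.'s best replies: W→R4; X→R3; Y→R4; Z→R1.
Novax's best replies: R0→X; R1→Z; R2→W; R3→Z; R4→X.
Only (R1, Z) has each player best-responding; Nash payoffs (9, 0).
Novax's commitment gain: 7 − 0 = 7.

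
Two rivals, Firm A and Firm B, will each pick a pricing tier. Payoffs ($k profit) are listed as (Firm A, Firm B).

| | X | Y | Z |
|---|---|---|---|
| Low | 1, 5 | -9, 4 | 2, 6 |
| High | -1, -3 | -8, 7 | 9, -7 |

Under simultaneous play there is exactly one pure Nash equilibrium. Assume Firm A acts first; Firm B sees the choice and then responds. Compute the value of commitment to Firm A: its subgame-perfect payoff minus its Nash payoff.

Firm B best-responds to each possible Firm A move:
- Low: BR = Z, leader payoff 2.
- High: BR = Y, leader payoff -8.
Firm A's induced payoffs are 2, -8, so Firm A commits to Low. Subgame-perfect outcome: (Low, Z) with payoffs (2, 6).
For the simultaneous game, intersect best replies.
Firm A's best replies: X→Low; Y→High; Z→High.
Firm B's best replies: Low→Z; High→Y.
The unique mutual best reply is (High, Y), giving (-8, 7).
Firm A's commitment gain: 2 − -8 = 10.

10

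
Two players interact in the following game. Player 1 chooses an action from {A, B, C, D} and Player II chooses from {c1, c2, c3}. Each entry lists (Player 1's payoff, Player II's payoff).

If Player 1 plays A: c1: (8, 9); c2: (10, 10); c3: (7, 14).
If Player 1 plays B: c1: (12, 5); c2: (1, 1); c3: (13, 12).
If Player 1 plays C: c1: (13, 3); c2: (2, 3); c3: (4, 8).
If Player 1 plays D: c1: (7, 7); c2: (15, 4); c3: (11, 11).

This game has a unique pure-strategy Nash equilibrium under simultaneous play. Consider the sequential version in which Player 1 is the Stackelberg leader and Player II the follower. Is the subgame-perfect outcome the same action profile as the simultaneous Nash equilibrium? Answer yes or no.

yes

Solve by backward induction (Player 1 leads).
- A: Player II compares 9, 10, 14 and picks c3; Player 1 would get 7.
- B: Player II compares 5, 1, 12 and picks c3; Player 1 would get 13.
- C: Player II compares 3, 3, 8 and picks c3; Player 1 would get 4.
- D: Player II compares 7, 4, 11 and picks c3; Player 1 would get 11.
Maximizing over 7, 13, 4, 11, Player 1 chooses B. Subgame-perfect outcome: (B, c3) with payoffs (13, 12).
For the simultaneous game, intersect best replies.
Player 1's best replies: c1→C; c2→D; c3→B.
Player II's best replies: A→c3; B→c3; C→c3; D→c3.
The unique mutual best reply is (B, c3), giving (13, 12).
Sequential outcome (B, c3) coincides with the Nash profile (B, c3).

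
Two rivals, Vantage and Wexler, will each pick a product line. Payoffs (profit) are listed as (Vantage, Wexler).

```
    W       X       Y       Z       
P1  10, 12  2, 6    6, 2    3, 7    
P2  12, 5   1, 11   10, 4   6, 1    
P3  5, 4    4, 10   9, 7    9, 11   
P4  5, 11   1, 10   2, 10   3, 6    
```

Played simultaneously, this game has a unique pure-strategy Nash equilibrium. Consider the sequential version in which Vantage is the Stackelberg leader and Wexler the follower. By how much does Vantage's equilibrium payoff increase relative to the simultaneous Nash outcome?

1

Work backward from Wexler's decision.
- P1: Wexler compares 12, 6, 2, 7 and picks W; Vantage would get 10.
- P2: Wexler compares 5, 11, 4, 1 and picks X; Vantage would get 1.
- P3: Wexler compares 4, 10, 7, 11 and picks Z; Vantage would get 9.
- P4: Wexler compares 11, 10, 10, 6 and picks W; Vantage would get 5.
Vantage's induced payoffs are 10, 1, 9, 5, so Vantage commits to P1. Subgame-perfect outcome: (P1, W) with payoffs (10, 12).
Under simultaneous play:
Vantage's best replies: W→P2; X→P3; Y→P2; Z→P3.
Wexler's best replies: P1→W; P2→X; P3→Z; P4→W.
The unique mutual best reply is (P3, Z), giving (9, 11).
Vantage's commitment gain: 10 − 9 = 1.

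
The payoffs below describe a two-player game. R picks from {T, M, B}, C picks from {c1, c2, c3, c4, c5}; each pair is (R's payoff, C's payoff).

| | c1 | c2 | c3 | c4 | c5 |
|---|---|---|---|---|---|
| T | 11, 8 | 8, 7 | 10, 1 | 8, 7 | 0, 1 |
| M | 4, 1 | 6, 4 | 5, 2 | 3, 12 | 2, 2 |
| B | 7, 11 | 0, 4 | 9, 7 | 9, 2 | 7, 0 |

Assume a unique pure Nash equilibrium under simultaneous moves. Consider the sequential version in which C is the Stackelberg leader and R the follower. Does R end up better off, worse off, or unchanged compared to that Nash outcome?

Solve by backward induction (C leads).
- c1 → R plays T (best of 11, 4, 7); C gets 8.
- c2 → R plays T (best of 8, 6, 0); C gets 7.
- c3 → R plays T (best of 10, 5, 9); C gets 1.
- c4 → R plays B (best of 8, 3, 9); C gets 2.
- c5 → R plays B (best of 0, 2, 7); C gets 0.
Among 8, 7, 1, 2, 0, the best is 8 at c1. Subgame-perfect outcome: (T, c1) with payoffs (11, 8).
Now find the simultaneous Nash equilibrium.
R's best replies: c1→T; c2→T; c3→T; c4→B; c5→B.
C's best replies: T→c1; M→c4; B→c1.
The unique mutual best reply is (T, c1), giving (11, 8).
R earns 11 sequentially versus 11 at the Nash outcome: unchanged.

unchanged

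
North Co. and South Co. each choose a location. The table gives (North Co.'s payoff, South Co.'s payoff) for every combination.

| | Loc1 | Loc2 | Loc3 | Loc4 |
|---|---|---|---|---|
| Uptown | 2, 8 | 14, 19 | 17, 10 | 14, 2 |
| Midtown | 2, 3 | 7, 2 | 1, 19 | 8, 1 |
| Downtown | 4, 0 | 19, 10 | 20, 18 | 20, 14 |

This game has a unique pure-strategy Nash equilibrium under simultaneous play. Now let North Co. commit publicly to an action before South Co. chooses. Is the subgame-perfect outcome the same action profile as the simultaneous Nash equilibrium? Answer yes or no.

Backward induction with North Co. moving first.
- Uptown: BR = Loc2, leader payoff 14.
- Midtown: BR = Loc3, leader payoff 1.
- Downtown: BR = Loc3, leader payoff 20.
Maximizing over 14, 1, 20, North Co. chooses Downtown. Subgame-perfect outcome: (Downtown, Loc3) with payoffs (20, 18).
For the simultaneous game, intersect best replies.
North Co.'s best replies: Loc1→Downtown; Loc2→Downtown; Loc3→Downtown; Loc4→Downtown.
South Co.'s best replies: Uptown→Loc2; Midtown→Loc3; Downtown→Loc3.
The unique mutual best reply is (Downtown, Loc3), giving (20, 18).
Sequential outcome (Downtown, Loc3) coincides with the Nash profile (Downtown, Loc3).

yes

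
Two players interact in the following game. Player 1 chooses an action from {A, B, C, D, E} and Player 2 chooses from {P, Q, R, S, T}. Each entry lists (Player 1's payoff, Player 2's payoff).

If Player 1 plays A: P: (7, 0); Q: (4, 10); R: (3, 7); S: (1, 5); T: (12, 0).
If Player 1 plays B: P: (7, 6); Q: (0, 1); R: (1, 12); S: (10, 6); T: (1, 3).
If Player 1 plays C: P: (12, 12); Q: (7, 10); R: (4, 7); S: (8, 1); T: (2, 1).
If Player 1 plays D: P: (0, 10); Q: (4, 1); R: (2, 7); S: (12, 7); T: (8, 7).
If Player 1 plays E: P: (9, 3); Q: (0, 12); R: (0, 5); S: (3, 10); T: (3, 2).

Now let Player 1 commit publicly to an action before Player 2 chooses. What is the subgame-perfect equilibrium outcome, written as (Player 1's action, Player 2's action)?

(C, P)

Player 2 best-responds to each possible Player 1 move:
- A → Player 2 plays Q (best of 0, 10, 7, 5, 0); Player 1 gets 4.
- B → Player 2 plays R (best of 6, 1, 12, 6, 3); Player 1 gets 1.
- C → Player 2 plays P (best of 12, 10, 7, 1, 1); Player 1 gets 12.
- D → Player 2 plays P (best of 10, 1, 7, 7, 7); Player 1 gets 0.
- E → Player 2 plays Q (best of 3, 12, 5, 10, 2); Player 1 gets 0.
Among 4, 1, 12, 0, 0, the best is 12 at C. Subgame-perfect outcome: (C, P) with payoffs (12, 12).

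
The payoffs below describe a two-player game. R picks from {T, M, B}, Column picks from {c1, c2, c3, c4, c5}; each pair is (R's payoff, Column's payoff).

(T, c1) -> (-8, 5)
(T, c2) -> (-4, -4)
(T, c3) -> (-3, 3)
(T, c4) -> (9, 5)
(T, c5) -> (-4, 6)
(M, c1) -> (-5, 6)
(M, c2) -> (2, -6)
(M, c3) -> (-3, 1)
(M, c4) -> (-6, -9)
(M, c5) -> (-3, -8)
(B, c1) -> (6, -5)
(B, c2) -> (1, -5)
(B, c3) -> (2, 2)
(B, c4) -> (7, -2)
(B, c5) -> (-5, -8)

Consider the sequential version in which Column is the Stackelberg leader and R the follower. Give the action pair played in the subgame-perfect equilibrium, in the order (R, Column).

(T, c4)

Solve by backward induction (Column leads).
- c1: BR = B, leader payoff -5.
- c2: BR = M, leader payoff -6.
- c3: BR = B, leader payoff 2.
- c4: BR = T, leader payoff 5.
- c5: BR = M, leader payoff -8.
Column's induced payoffs are -5, -6, 2, 5, -8, so Column commits to c4. Subgame-perfect outcome: (T, c4) with payoffs (9, 5).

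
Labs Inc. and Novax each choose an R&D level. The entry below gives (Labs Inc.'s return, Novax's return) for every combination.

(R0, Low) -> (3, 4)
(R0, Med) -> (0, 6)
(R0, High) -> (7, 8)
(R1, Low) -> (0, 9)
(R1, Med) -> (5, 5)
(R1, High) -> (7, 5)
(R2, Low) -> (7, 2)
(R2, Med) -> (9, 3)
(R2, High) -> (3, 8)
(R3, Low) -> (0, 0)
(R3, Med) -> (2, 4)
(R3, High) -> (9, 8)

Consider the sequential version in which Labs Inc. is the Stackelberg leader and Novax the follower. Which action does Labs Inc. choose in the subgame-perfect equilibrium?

Novax best-responds to each possible Labs Inc. move:
- R0 → Novax plays High (best of 4, 6, 8); Labs Inc. gets 7.
- R1 → Novax plays Low (best of 9, 5, 5); Labs Inc. gets 0.
- R2 → Novax plays High (best of 2, 3, 8); Labs Inc. gets 3.
- R3 → Novax plays High (best of 0, 4, 8); Labs Inc. gets 9.
Among 7, 0, 3, 9, the best is 9 at R3. Subgame-perfect outcome: (R3, High) with payoffs (9, 8).

R3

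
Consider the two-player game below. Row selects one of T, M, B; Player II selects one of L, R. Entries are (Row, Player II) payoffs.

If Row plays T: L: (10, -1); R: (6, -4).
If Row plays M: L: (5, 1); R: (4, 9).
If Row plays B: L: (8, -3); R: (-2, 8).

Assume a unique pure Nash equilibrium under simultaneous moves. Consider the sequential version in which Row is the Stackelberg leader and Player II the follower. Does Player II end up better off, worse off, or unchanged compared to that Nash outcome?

Solve by backward induction (Row leads).
- T: Player II compares -1, -4 and picks L; Row would get 10.
- M: Player II compares 1, 9 and picks R; Row would get 4.
- B: Player II compares -3, 8 and picks R; Row would get -2.
Maximizing over 10, 4, -2, Row chooses T. Subgame-perfect outcome: (T, L) with payoffs (10, -1).
Now find the simultaneous Nash equilibrium.
Row's best replies: L→T; R→T.
Player II's best replies: T→L; M→R; B→R.
Only (T, L) has each player best-responding; Nash payoffs (10, -1).
Player II earns -1 sequentially versus -1 at the Nash outcome: unchanged.

unchanged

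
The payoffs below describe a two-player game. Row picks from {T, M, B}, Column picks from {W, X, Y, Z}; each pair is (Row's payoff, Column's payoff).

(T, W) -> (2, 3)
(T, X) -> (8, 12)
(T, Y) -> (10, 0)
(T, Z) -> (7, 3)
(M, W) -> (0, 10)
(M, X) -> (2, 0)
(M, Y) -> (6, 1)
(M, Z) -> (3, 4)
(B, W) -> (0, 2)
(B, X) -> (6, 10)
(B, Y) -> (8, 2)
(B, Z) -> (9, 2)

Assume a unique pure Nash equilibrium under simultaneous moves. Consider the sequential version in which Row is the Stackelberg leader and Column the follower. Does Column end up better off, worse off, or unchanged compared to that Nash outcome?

Solve by backward induction (Row leads).
- T: BR = X, leader payoff 8.
- M: BR = W, leader payoff 0.
- B: BR = X, leader payoff 6.
Row's induced payoffs are 8, 0, 6, so Row commits to T. Subgame-perfect outcome: (T, X) with payoffs (8, 12).
Under simultaneous play:
Row's best replies: W→T; X→T; Y→T; Z→B.
Column's best replies: T→X; M→W; B→X.
The unique mutual best reply is (T, X), giving (8, 12).
Column earns 12 sequentially versus 12 at the Nash outcome: unchanged.

unchanged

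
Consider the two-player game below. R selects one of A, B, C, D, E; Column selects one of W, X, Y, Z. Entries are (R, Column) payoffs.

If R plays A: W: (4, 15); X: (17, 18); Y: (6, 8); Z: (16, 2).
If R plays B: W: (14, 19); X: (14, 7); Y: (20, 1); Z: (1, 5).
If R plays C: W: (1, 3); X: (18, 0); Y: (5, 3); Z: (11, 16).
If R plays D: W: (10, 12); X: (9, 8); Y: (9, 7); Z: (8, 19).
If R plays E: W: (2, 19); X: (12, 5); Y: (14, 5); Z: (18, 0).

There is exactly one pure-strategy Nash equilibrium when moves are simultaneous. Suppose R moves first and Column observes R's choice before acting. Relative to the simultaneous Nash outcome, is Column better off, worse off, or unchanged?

Column best-responds to each possible R move:
- A: Column compares 15, 18, 8, 2 and picks X; R would get 17.
- B: Column compares 19, 7, 1, 5 and picks W; R would get 14.
- C: Column compares 3, 0, 3, 16 and picks Z; R would get 11.
- D: Column compares 12, 8, 7, 19 and picks Z; R would get 8.
- E: Column compares 19, 5, 5, 0 and picks W; R would get 2.
Among 17, 14, 11, 8, 2, the best is 17 at A. Subgame-perfect outcome: (A, X) with payoffs (17, 18).
Now find the simultaneous Nash equilibrium.
R's best replies: W→B; X→C; Y→B; Z→E.
Column's best replies: A→X; B→W; C→Z; D→Z; E→W.
Only (B, W) has each player best-responding; Nash payoffs (14, 19).
Column earns 18 sequentially versus 19 at the Nash outcome: worse off.

worse off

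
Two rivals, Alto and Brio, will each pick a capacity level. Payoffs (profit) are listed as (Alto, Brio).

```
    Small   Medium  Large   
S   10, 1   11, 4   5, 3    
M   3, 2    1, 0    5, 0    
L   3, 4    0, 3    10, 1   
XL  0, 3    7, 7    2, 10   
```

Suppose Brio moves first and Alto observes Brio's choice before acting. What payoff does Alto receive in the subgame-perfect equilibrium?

11

Backward induction with Brio moving first.
- Small → Alto plays S (best of 10, 3, 3, 0); Brio gets 1.
- Medium → Alto plays S (best of 11, 1, 0, 7); Brio gets 4.
- Large → Alto plays L (best of 5, 5, 10, 2); Brio gets 1.
Brio's induced payoffs are 1, 4, 1, so Brio commits to Medium. Subgame-perfect outcome: (S, Medium) with payoffs (11, 4).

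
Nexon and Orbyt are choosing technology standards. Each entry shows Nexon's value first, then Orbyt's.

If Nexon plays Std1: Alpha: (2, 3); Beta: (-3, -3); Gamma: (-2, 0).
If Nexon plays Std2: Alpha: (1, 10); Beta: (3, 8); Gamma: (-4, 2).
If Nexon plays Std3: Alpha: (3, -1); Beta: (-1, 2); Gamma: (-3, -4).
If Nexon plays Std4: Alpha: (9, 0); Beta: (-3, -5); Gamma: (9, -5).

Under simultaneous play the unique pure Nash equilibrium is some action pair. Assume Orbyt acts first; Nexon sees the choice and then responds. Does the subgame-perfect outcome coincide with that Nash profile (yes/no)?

no

Solve by backward induction (Orbyt leads).
- Alpha: Nexon compares 2, 1, 3, 9 and picks Std4; Orbyt would get 0.
- Beta: Nexon compares -3, 3, -1, -3 and picks Std2; Orbyt would get 8.
- Gamma: Nexon compares -2, -4, -3, 9 and picks Std4; Orbyt would get -5.
Maximizing over 0, 8, -5, Orbyt chooses Beta. Subgame-perfect outcome: (Std2, Beta) with payoffs (3, 8).
Under simultaneous play:
Nexon's best replies: Alpha→Std4; Beta→Std2; Gamma→Std4.
Orbyt's best replies: Std1→Alpha; Std2→Alpha; Std3→Beta; Std4→Alpha.
Only (Std4, Alpha) has each player best-responding; Nash payoffs (9, 0).
Sequential outcome (Std2, Beta) differs from the Nash profile (Std4, Alpha).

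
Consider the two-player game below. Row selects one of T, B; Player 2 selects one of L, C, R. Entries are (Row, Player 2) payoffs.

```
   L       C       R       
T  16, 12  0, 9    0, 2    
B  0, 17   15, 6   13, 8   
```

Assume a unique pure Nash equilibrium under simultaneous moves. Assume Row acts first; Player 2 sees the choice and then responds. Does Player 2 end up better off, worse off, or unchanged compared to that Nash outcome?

Player 2 best-responds to each possible Row move:
- T: Player 2 compares 12, 9, 2 and picks L; Row would get 16.
- B: Player 2 compares 17, 6, 8 and picks L; Row would get 0.
Maximizing over 16, 0, Row chooses T. Subgame-perfect outcome: (T, L) with payoffs (16, 12).
Now find the simultaneous Nash equilibrium.
Row's best replies: L→T; C→B; R→B.
Player 2's best replies: T→L; B→L.
Only (T, L) has each player best-responding; Nash payoffs (16, 12).
Player 2 earns 12 sequentially versus 12 at the Nash outcome: unchanged.

unchanged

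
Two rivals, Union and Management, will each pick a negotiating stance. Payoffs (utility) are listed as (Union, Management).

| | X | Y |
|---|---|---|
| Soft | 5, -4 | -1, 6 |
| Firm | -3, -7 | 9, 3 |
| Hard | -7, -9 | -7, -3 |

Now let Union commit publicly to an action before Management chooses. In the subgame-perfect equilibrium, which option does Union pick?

Firm

Backward induction with Union moving first.
- Soft: Management compares -4, 6 and picks Y; Union would get -1.
- Firm: Management compares -7, 3 and picks Y; Union would get 9.
- Hard: Management compares -9, -3 and picks Y; Union would get -7.
Among -1, 9, -7, the best is 9 at Firm. Subgame-perfect outcome: (Firm, Y) with payoffs (9, 3).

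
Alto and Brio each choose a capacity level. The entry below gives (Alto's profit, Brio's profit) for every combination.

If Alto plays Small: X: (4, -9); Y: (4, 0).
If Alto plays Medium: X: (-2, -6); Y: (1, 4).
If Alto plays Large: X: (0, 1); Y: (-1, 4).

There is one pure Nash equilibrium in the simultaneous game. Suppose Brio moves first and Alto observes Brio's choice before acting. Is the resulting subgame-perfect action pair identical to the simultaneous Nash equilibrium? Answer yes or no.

Work backward from Alto's decision.
- X: BR = Small, leader payoff -9.
- Y: BR = Small, leader payoff 0.
Maximizing over -9, 0, Brio chooses Y. Subgame-perfect outcome: (Small, Y) with payoffs (4, 0).
For the simultaneous game, intersect best replies.
Alto's best replies: X→Small; Y→Small.
Brio's best replies: Small→Y; Medium→Y; Large→Y.
Only (Small, Y) has each player best-responding; Nash payoffs (4, 0).
Sequential outcome (Small, Y) coincides with the Nash profile (Small, Y).

yes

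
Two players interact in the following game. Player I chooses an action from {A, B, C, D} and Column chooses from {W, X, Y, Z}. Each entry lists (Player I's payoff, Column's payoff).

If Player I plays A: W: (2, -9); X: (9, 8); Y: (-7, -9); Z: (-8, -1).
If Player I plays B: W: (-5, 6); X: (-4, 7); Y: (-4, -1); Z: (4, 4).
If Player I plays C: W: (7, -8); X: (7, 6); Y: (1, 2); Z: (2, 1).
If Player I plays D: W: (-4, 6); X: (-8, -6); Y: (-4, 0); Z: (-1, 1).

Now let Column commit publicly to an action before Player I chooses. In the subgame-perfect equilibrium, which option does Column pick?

Work backward from Player I's decision.
- W → Player I plays C (best of 2, -5, 7, -4); Column gets -8.
- X → Player I plays A (best of 9, -4, 7, -8); Column gets 8.
- Y → Player I plays C (best of -7, -4, 1, -4); Column gets 2.
- Z → Player I plays B (best of -8, 4, 2, -1); Column gets 4.
Column's induced payoffs are -8, 8, 2, 4, so Column commits to X. Subgame-perfect outcome: (A, X) with payoffs (9, 8).

X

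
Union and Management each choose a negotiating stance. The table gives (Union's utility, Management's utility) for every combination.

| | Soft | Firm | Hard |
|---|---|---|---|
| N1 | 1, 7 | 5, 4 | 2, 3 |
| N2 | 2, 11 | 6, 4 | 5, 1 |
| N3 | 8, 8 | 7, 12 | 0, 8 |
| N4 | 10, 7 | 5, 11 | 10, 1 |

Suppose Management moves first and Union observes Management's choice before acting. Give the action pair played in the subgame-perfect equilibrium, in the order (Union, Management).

(N3, Firm)

Work backward from Union's decision.
- Soft: Union compares 1, 2, 8, 10 and picks N4; Management would get 7.
- Firm: Union compares 5, 6, 7, 5 and picks N3; Management would get 12.
- Hard: Union compares 2, 5, 0, 10 and picks N4; Management would get 1.
Maximizing over 7, 12, 1, Management chooses Firm. Subgame-perfect outcome: (N3, Firm) with payoffs (7, 12).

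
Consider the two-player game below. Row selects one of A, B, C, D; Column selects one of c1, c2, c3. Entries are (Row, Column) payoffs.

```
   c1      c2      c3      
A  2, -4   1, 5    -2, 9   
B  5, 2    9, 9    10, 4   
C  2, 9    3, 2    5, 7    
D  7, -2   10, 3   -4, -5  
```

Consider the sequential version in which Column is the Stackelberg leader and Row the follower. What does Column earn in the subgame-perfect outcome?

Row best-responds to each possible Column move:
- c1 → Row plays D (best of 2, 5, 2, 7); Column gets -2.
- c2 → Row plays D (best of 1, 9, 3, 10); Column gets 3.
- c3 → Row plays B (best of -2, 10, 5, -4); Column gets 4.
Maximizing over -2, 3, 4, Column chooses c3. Subgame-perfect outcome: (B, c3) with payoffs (10, 4).

4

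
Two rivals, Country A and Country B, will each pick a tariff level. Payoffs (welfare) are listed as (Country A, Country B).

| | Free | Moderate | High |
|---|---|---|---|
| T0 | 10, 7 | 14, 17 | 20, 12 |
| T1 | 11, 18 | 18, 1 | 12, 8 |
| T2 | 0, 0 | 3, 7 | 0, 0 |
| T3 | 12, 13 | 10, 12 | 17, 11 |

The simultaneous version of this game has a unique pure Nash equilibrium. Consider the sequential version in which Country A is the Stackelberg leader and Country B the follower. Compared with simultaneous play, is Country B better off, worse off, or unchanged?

Solve by backward induction (Country A leads).
- T0: BR = Moderate, leader payoff 14.
- T1: BR = Free, leader payoff 11.
- T2: BR = Moderate, leader payoff 3.
- T3: BR = Free, leader payoff 12.
Country A's induced payoffs are 14, 11, 3, 12, so Country A commits to T0. Subgame-perfect outcome: (T0, Moderate) with payoffs (14, 17).
For the simultaneous game, intersect best replies.
Country A's best replies: Free→T3; Moderate→T1; High→T0.
Country B's best replies: T0→Moderate; T1→Free; T2→Moderate; T3→Free.
The unique mutual best reply is (T3, Free), giving (12, 13).
Country B earns 17 sequentially versus 13 at the Nash outcome: better off.

better off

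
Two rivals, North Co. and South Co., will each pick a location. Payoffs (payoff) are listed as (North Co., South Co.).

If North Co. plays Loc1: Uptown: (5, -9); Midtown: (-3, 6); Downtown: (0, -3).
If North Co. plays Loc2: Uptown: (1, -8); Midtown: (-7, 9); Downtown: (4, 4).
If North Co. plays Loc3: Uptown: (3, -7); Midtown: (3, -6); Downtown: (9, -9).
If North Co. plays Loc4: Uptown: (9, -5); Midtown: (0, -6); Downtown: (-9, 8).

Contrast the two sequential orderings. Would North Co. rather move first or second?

If North Co. leads: South Co.'s best replies are Loc1→Midtown, Loc2→Midtown, Loc3→Midtown, Loc4→Downtown; North Co.'s induced payoffs -3, -7, 3, -9; outcome (Loc3, Midtown), payoffs (3, -6).
If South Co. leads: North Co.'s best replies are Uptown→Loc4, Midtown→Loc3, Downtown→Loc3; South Co.'s induced payoffs -5, -6, -9; outcome (Loc4, Uptown), payoffs (9, -5).
North Co. gets 3 moving first and 9 moving second, so North Co. prefers to move second.

second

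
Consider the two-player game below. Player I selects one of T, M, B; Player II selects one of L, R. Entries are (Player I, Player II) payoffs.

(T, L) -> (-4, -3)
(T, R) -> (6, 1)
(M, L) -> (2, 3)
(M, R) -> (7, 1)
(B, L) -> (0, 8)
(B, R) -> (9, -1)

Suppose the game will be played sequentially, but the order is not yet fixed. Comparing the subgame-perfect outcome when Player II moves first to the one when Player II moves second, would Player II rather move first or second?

If Player I leads: Player II's best replies are T→R, M→L, B→L; Player I's induced payoffs 6, 2, 0; outcome (T, R), payoffs (6, 1).
If Player II leads: Player I's best replies are L→M, R→B; Player II's induced payoffs 3, -1; outcome (M, L), payoffs (2, 3).
Player II gets 3 moving first and 1 moving second, so Player II prefers to move first.

first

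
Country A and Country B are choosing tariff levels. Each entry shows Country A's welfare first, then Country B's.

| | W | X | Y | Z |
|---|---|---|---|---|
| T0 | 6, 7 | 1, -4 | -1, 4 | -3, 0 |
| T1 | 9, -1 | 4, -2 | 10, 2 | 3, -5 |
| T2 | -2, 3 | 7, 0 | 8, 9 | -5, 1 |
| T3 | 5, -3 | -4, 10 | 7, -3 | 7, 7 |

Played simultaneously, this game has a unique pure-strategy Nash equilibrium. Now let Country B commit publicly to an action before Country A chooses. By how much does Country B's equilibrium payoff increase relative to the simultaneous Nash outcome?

Work backward from Country A's decision.
- W → Country A plays T1 (best of 6, 9, -2, 5); Country B gets -1.
- X → Country A plays T2 (best of 1, 4, 7, -4); Country B gets 0.
- Y → Country A plays T1 (best of -1, 10, 8, 7); Country B gets 2.
- Z → Country A plays T3 (best of -3, 3, -5, 7); Country B gets 7.
Country B's induced payoffs are -1, 0, 2, 7, so Country B commits to Z. Subgame-perfect outcome: (T3, Z) with payoffs (7, 7).
Now find the simultaneous Nash equilibrium.
Country A's best replies: W→T1; X→T2; Y→T1; Z→T3.
Country B's best replies: T0→W; T1→Y; T2→Y; T3→X.
Only (T1, Y) has each player best-responding; Nash payoffs (10, 2).
Country B's commitment gain: 7 − 2 = 5.

5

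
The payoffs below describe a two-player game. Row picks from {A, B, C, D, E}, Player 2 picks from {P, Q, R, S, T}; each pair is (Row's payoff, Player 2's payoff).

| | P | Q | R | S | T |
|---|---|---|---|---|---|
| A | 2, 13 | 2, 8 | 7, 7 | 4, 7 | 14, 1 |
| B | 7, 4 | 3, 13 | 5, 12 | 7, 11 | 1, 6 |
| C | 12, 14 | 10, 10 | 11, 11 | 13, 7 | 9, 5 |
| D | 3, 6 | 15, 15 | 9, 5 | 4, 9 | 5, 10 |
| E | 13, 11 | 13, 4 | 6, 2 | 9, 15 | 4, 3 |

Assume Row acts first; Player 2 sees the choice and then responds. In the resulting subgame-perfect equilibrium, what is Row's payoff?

Backward induction with Row moving first.
- A: Player 2 compares 13, 8, 7, 7, 1 and picks P; Row would get 2.
- B: Player 2 compares 4, 13, 12, 11, 6 and picks Q; Row would get 3.
- C: Player 2 compares 14, 10, 11, 7, 5 and picks P; Row would get 12.
- D: Player 2 compares 6, 15, 5, 9, 10 and picks Q; Row would get 15.
- E: Player 2 compares 11, 4, 2, 15, 3 and picks S; Row would get 9.
Maximizing over 2, 3, 12, 15, 9, Row chooses D. Subgame-perfect outcome: (D, Q) with payoffs (15, 15).

15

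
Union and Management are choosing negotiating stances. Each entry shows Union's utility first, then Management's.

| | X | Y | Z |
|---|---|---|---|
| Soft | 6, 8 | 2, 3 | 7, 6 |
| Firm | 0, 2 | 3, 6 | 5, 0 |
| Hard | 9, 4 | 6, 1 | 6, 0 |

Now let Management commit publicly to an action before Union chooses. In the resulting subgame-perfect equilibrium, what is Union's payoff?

7

Solve by backward induction (Management leads).
- X → Union plays Hard (best of 6, 0, 9); Management gets 4.
- Y → Union plays Hard (best of 2, 3, 6); Management gets 1.
- Z → Union plays Soft (best of 7, 5, 6); Management gets 6.
Maximizing over 4, 1, 6, Management chooses Z. Subgame-perfect outcome: (Soft, Z) with payoffs (7, 6).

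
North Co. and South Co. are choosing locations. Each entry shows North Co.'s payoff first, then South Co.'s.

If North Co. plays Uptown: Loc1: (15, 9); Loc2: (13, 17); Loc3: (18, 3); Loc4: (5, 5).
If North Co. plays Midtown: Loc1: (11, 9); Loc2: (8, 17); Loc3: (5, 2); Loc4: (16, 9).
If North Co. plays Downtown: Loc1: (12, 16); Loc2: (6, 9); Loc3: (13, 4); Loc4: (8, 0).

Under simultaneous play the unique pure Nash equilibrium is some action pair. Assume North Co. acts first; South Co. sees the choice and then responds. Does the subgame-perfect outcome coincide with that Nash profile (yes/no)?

Work backward from South Co.'s decision.
- Uptown: BR = Loc2, leader payoff 13.
- Midtown: BR = Loc2, leader payoff 8.
- Downtown: BR = Loc1, leader payoff 12.
Maximizing over 13, 8, 12, North Co. chooses Uptown. Subgame-perfect outcome: (Uptown, Loc2) with payoffs (13, 17).
Under simultaneous play:
North Co.'s best replies: Loc1→Uptown; Loc2→Uptown; Loc3→Uptown; Loc4→Midtown.
South Co.'s best replies: Uptown→Loc2; Midtown→Loc2; Downtown→Loc1.
The unique mutual best reply is (Uptown, Loc2), giving (13, 17).
Sequential outcome (Uptown, Loc2) coincides with the Nash profile (Uptown, Loc2).

yes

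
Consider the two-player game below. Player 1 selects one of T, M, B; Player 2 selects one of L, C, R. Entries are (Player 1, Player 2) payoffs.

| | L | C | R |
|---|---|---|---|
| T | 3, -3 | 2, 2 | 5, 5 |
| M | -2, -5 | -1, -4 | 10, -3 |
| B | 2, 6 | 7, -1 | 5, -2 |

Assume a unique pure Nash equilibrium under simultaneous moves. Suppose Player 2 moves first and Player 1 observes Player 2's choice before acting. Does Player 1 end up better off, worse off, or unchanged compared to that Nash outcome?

worse off

Work backward from Player 1's decision.
- L: Player 1 compares 3, -2, 2 and picks T; Player 2 would get -3.
- C: Player 1 compares 2, -1, 7 and picks B; Player 2 would get -1.
- R: Player 1 compares 5, 10, 5 and picks M; Player 2 would get -3.
Player 2's induced payoffs are -3, -1, -3, so Player 2 commits to C. Subgame-perfect outcome: (B, C) with payoffs (7, -1).
For the simultaneous game, intersect best replies.
Player 1's best replies: L→T; C→B; R→M.
Player 2's best replies: T→R; M→R; B→L.
Only (M, R) has each player best-responding; Nash payoffs (10, -3).
Player 1 earns 7 sequentially versus 10 at the Nash outcome: worse off.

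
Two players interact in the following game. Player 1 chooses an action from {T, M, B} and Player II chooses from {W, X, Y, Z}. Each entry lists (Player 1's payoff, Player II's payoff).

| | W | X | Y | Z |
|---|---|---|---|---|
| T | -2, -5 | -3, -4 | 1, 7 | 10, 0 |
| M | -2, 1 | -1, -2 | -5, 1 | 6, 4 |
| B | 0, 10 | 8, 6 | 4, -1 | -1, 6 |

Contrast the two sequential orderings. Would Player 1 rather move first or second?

If Player 1 leads: Player II's best replies are T→Y, M→Z, B→W; Player 1's induced payoffs 1, 6, 0; outcome (M, Z), payoffs (6, 4).
If Player II leads: Player 1's best replies are W→B, X→B, Y→B, Z→T; Player II's induced payoffs 10, 6, -1, 0; outcome (B, W), payoffs (0, 10).
Player 1 gets 6 moving first and 0 moving second, so Player 1 prefers to move first.

first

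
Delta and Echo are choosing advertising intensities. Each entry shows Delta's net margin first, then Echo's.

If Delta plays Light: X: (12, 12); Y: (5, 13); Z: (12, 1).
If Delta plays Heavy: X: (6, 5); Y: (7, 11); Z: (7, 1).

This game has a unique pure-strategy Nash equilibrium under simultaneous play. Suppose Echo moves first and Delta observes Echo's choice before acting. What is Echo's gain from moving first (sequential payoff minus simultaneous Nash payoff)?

1

Solve by backward induction (Echo leads).
- X: BR = Light, leader payoff 12.
- Y: BR = Heavy, leader payoff 11.
- Z: BR = Light, leader payoff 1.
Maximizing over 12, 11, 1, Echo chooses X. Subgame-perfect outcome: (Light, X) with payoffs (12, 12).
Under simultaneous play:
Delta's best replies: X→Light; Y→Heavy; Z→Light.
Echo's best replies: Light→Y; Heavy→Y.
Only (Heavy, Y) has each player best-responding; Nash payoffs (7, 11).
Echo's commitment gain: 12 − 11 = 1.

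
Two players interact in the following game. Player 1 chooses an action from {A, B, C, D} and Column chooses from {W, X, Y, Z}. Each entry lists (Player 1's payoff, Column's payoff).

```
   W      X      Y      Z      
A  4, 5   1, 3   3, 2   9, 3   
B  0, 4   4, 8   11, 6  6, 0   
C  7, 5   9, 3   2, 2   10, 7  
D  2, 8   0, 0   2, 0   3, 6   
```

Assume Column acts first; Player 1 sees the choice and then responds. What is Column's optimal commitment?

Z

Player 1 best-responds to each possible Column move:
- W: Player 1 compares 4, 0, 7, 2 and picks C; Column would get 5.
- X: Player 1 compares 1, 4, 9, 0 and picks C; Column would get 3.
- Y: Player 1 compares 3, 11, 2, 2 and picks B; Column would get 6.
- Z: Player 1 compares 9, 6, 10, 3 and picks C; Column would get 7.
Among 5, 3, 6, 7, the best is 7 at Z. Subgame-perfect outcome: (C, Z) with payoffs (10, 7).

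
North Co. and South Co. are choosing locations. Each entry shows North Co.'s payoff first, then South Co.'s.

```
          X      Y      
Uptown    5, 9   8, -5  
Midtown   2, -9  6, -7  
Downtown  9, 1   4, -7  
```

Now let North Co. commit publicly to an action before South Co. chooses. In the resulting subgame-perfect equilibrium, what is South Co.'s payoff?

Solve by backward induction (North Co. leads).
- Uptown → South Co. plays X (best of 9, -5); North Co. gets 5.
- Midtown → South Co. plays Y (best of -9, -7); North Co. gets 6.
- Downtown → South Co. plays X (best of 1, -7); North Co. gets 9.
Maximizing over 5, 6, 9, North Co. chooses Downtown. Subgame-perfect outcome: (Downtown, X) with payoffs (9, 1).

1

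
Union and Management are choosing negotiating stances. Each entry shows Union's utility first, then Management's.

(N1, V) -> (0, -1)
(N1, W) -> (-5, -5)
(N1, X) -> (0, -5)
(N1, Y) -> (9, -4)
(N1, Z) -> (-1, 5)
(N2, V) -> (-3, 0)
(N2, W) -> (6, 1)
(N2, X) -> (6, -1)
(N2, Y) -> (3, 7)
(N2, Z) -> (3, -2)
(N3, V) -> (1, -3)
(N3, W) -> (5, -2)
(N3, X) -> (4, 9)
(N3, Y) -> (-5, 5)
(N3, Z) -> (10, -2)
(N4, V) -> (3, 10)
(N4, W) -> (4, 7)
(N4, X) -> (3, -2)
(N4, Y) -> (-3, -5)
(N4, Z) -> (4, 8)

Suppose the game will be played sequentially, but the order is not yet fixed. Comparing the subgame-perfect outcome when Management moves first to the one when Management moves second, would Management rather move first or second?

first

If Union leads: Management's best replies are N1→Z, N2→Y, N3→X, N4→V; Union's induced payoffs -1, 3, 4, 3; outcome (N3, X), payoffs (4, 9).
If Management leads: Union's best replies are V→N4, W→N2, X→N2, Y→N1, Z→N3; Management's induced payoffs 10, 1, -1, -4, -2; outcome (N4, V), payoffs (3, 10).
Management gets 10 moving first and 9 moving second, so Management prefers to move first.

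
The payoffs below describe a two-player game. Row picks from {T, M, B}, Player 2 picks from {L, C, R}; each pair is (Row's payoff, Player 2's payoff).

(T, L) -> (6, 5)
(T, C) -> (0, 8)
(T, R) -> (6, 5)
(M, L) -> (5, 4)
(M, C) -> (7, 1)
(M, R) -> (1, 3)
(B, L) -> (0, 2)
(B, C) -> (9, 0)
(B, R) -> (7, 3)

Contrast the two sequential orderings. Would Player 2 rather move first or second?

first

If Row leads: Player 2's best replies are T→C, M→L, B→R; Row's induced payoffs 0, 5, 7; outcome (B, R), payoffs (7, 3).
If Player 2 leads: Row's best replies are L→T, C→B, R→B; Player 2's induced payoffs 5, 0, 3; outcome (T, L), payoffs (6, 5).
Player 2 gets 5 moving first and 3 moving second, so Player 2 prefers to move first.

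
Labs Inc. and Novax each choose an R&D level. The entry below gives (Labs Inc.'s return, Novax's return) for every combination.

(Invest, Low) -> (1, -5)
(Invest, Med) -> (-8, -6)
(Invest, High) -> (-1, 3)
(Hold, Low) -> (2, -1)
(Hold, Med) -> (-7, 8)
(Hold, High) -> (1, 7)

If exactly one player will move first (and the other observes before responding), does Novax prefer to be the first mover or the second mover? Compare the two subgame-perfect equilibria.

If Labs Inc. leads: Novax's best replies are Invest→High, Hold→Med; Labs Inc.'s induced payoffs -1, -7; outcome (Invest, High), payoffs (-1, 3).
If Novax leads: Labs Inc.'s best replies are Low→Hold, Med→Hold, High→Hold; Novax's induced payoffs -1, 8, 7; outcome (Hold, Med), payoffs (-7, 8).
Novax gets 8 moving first and 3 moving second, so Novax prefers to move first.

first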